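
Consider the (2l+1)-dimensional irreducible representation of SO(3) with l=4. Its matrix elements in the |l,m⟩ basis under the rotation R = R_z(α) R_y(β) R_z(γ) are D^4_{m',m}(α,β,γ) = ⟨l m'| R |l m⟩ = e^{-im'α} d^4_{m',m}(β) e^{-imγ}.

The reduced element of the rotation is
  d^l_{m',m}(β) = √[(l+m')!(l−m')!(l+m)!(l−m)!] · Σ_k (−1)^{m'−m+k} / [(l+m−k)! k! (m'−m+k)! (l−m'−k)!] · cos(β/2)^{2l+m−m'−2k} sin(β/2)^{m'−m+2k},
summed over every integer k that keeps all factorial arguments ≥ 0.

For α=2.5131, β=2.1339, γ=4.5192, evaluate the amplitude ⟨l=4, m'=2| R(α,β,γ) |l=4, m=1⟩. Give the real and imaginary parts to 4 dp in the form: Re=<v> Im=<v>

D^4_{2,1}(2.5131,2.1339,4.5192) = e^{-i·2·2.5131}·d^4_{2,1}(2.1339)·e^{-i·1·4.5192}. Compute d first:
With c≡cos(β/2)=0.482797 and s≡sin(β/2)=0.875732, N=[720·2·120·6]^{1/2}=1018.233765
The bounds max(0,m−m')=0 and min(l+m,l−m')=2 give 3 terms
  k=0: (−1)^1·1018.2338/(240)·0.4828^7·0.8757^1 = -0.022718
  k=1: (−1)^2·1018.2338/(48)·0.4828^5·0.8757^3 = +0.373719
  k=2: (−1)^3·1018.2338/(72)·0.4828^3·0.8757^5 = -0.819721
d^4_{2,1}(2.1339) = -0.022718 +0.373719 -0.819721 = -0.468720
D = (+0.308686+0.951164i)·(-0.468720)·(-0.191990+0.981397i) = +0.465314-0.056401i

Re=0.4653 Im=-0.0564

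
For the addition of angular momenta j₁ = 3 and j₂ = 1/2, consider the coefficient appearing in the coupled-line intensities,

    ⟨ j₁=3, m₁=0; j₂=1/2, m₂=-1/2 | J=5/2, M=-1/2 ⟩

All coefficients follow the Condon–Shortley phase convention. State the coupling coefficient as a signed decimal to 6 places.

+0.654654

√[6·1!5!0!/7! · 3!3!0!1!2!3!] = √(432/7)
  +(−1)^0/∏(0,1,3,0,2,0)! = 1/12  (running 1/12)
⟨..|..⟩ = √(432/7)·(1/12) = +0.654654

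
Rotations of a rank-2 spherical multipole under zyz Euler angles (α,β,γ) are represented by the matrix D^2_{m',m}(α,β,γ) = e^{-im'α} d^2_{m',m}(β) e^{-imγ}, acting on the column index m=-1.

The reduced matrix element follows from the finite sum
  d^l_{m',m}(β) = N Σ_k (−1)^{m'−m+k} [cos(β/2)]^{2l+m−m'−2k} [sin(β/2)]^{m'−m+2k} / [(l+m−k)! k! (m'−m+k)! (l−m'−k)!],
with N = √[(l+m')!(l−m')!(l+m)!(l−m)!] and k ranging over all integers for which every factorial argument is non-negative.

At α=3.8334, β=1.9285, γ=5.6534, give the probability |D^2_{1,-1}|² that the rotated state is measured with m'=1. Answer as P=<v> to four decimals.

Split into d^2_{1,-1}(β=1.9285) × two z-phases.
With c≡cos(β/2)=0.570033 and s≡sin(β/2)=0.821622, N=[6·1·1·6]^{1/2}=6.000000
Admissible k: 0..1 (factorial args all ≥0)
  k=0: (−1)^2·6.0000/(2)·0.5700^2·0.8216^2 = +0.658060
  k=1: (−1)^3·6.0000/(6)·0.5700^0·0.8216^4 = -0.455709
d^2_{1,-1}(1.9285) = +0.658060 -0.455709 = +0.202351
|D^2_{1,-1}|² = |d^2_{1,-1}(β)|² = (+0.202351)² = 0.040946 (the z-rotation phases have unit modulus)

P=0.0409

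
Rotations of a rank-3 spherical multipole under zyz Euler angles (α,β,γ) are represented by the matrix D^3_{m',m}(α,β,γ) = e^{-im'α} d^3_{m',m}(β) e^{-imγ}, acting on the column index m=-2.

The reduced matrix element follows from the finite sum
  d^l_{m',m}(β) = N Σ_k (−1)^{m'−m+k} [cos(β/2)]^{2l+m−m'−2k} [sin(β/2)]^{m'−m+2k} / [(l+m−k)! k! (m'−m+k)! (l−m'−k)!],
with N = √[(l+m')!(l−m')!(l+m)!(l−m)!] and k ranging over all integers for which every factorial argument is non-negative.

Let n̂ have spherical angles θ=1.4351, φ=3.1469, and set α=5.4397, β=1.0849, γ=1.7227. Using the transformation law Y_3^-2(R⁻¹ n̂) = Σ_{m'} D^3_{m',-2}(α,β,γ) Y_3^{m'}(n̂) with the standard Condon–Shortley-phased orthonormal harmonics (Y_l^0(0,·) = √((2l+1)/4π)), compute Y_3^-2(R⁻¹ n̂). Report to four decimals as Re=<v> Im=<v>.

Need the full column D^3_{m',-2} for m'=−3..3 at α=5.4397, β=1.0849, γ=1.7227.
cos(β/2)=0.856446, sin(β/2)=0.516236
d^3_{-3,-2}: single k=1 term ⇒ +0.582673;  D = +0.355334+0.461785i
d^3_{-2,-2}: k∈[0..1] ⇒ +0.394640 -0.716914 = -0.322274;  D = +0.060115-0.316618i
d^3_{-1,-2}: k∈[0..1] ⇒ -0.752228 +0.546607 = -0.205621;  D = +0.176397-0.105660i
d^3_{0,-2}: k∈[0..1] ⇒ +0.785340 -0.285334 = +0.500006;  D = -0.477108-0.149580i
d^3_{1,-2}: k∈[0..1] ⇒ -0.546607 +0.099298 = -0.447309;  D = +0.183825+0.407791i
d^3_{2,-2}: k∈[0..1] ⇒ +0.260473 -0.018927 = +0.241546;  D = +0.098489-0.220555i
d^3_{3,-2}: single k=0 term ⇒ -0.076916;  D = -0.073312+0.023268i
Y_3^{m'}(θ=1.4351,φ=3.1469) and Σ D·Y over m':
  (+0.3553+0.4618i)·(-0.4058+0.0065i)  (+0.0601-0.3166i)·(+0.1357-0.0014i)  (+0.1764-0.1057i)·(+0.2909-0.0015i)  (-0.4771-0.1496i)·(-0.1468+0.0000i)  (+0.1838+0.4078i)·(-0.2909-0.0015i)  (+0.0985-0.2206i)·(+0.1357+0.0014i)  (-0.0733+0.0233i)·(+0.4058+0.0065i)
Y_3^-2(R⁻¹ n̂) = -0.087320-0.376922i

Re=-0.0873 Im=-0.3769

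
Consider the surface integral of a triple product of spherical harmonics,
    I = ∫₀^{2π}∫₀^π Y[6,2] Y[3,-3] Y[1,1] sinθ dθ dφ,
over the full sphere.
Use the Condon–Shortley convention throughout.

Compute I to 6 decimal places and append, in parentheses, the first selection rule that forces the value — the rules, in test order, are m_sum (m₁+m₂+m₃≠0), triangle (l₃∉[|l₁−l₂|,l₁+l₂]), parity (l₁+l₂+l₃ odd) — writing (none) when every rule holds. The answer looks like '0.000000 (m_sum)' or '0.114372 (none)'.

triangle: need 3≤l₃≤9, have 1; I=0

0.000000 (triangle)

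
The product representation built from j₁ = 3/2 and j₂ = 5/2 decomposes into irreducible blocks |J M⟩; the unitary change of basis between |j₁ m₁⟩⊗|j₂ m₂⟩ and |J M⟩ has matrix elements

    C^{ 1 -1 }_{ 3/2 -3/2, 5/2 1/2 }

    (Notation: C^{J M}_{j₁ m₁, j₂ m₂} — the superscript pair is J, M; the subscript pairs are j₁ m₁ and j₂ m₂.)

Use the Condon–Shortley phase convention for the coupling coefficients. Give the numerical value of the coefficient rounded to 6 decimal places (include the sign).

√[3·3!0!2!/6! · 0!3!3!2!0!2!] = √(36/5)
  +(−1)^3/∏(3,0,0,0,0,2)! = -1/12  (running -1/12)
⟨..|..⟩ = √(36/5)·(-1/12) = -0.223607

−√(1/20) ≈ -0.223607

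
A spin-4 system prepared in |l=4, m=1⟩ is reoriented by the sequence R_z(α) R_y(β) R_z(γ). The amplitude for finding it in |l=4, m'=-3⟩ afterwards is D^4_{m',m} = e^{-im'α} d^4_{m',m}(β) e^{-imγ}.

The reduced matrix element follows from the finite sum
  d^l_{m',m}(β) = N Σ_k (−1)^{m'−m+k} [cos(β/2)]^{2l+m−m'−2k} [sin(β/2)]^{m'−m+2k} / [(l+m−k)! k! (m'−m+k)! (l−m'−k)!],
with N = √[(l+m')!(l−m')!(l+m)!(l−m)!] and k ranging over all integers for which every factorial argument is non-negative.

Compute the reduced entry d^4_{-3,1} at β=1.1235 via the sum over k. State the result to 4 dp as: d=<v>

d=0.4165

d^4_{-3,1}(β=1.1235) via the finite sum:
Half-angle: c=0.846324, s=0.532668. N=√(1·5040·120·6)=1904.940944
Admissible k: 4..5 (factorial args all ≥0)
  k=4: (−1)^0·1904.9409/(144)·0.8463^4·0.5327^4 = +0.546378
  k=5: (−1)^1·1904.9409/(240)·0.8463^2·0.5327^6 = -0.129863
d^4_{-3,1}(1.1235) = +0.546378 -0.129863 = +0.416515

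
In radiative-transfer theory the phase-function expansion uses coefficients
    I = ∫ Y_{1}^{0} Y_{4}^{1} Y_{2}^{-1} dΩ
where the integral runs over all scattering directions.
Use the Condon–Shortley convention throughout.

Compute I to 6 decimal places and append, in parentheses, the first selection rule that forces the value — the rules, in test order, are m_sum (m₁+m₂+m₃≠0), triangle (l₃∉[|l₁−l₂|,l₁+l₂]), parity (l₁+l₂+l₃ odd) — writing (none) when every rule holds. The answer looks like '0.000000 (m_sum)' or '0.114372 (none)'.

0.000000 (triangle)

l₃=2 ∉ [3,5] — triangle fails ⇒ I = 0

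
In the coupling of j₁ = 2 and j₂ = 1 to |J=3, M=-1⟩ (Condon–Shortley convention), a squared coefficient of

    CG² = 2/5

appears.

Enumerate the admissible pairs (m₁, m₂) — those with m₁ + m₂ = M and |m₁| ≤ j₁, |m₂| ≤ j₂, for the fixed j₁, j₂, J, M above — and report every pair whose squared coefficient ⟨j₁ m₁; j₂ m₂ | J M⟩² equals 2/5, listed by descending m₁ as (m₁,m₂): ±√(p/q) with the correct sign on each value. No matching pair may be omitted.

Admissible pairs with m₁+m₂ = M = -1: (-2,1), (-1,0), (0,-1)
  (m₁,m₂)=(0,-1): CG² = 2/5, CG = +√(2/5)   ← matches the target
  (m₁,m₂)=(-1,0): CG² = 8/15, CG = +√(8/15)
  (m₁,m₂)=(-2,1): CG² = 1/15, CG = +√(1/15)
Pairs with CG² = 2/5: (0,-1): +√(2/5)

(0,-1): +√(2/5)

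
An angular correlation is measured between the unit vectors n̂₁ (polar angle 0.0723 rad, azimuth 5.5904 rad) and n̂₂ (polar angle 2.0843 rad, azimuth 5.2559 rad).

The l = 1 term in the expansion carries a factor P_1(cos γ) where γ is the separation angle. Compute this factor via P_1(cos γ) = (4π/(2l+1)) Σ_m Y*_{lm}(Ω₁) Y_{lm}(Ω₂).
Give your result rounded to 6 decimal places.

Summing Y*_{l m}(θ₁,φ₁)·Y_{l m}(θ₂,φ₂) over m ∈ [−1, 1]; prefactor 4π/(2·1+1) = 4.188790:
  term(m=-1) = (0.007094, 0.002466)   from Y*(Ω₁)=(0.019204, -0.015940), Y(Ω₂)=(0.155627, 0.257570)
  term(m=+0) = (-0.116967, 0.000000)   from Y*(Ω₁)=(0.487326, -0.000000), Y(Ω₂)=(-0.240017, 0.000000)
  term(m=+1) = (0.007094, -0.002466)   from Y*(Ω₁)=(-0.019204, -0.015940), Y(Ω₂)=(-0.155627, 0.257570)
Σ over m = (-0.102778, 0.000000); ×(4π/3) → (-0.430516, 0.000000). Real part: -0.430516

-0.430516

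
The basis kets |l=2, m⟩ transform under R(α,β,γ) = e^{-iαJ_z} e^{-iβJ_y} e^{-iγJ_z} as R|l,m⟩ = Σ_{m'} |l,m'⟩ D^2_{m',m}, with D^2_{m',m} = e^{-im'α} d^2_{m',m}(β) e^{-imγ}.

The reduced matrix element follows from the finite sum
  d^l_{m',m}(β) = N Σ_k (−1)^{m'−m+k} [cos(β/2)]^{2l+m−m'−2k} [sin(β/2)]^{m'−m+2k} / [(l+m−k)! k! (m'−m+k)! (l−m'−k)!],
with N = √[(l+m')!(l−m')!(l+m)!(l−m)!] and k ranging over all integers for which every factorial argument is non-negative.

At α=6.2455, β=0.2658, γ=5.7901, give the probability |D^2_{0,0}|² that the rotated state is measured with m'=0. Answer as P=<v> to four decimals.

P=0.8037

D^2_{0,0}(6.2455,0.2658,5.7901) = e^{-i·0·6.2455}·d^2_{0,0}(0.2658)·e^{-i·0·5.7901}. Compute d first:
c=cos(0.265800/2)=0.991182, s=sin(0.265800/2)=0.132509; N=√[2·2·2·2]=4.000000
The bounds max(0,m−m')=0 and min(l+m,l−m')=2 give 3 terms
  k=0: (−1)^0·4.0000/(4)·0.9912^4·0.1325^0 = +0.965191
  k=1: (−1)^1·4.0000/(1)·0.9912^2·0.1325^2 = -0.069001
  k=2: (−1)^2·4.0000/(4)·0.9912^0·0.1325^4 = +0.000308
d^2_{0,0}(0.2658) = +0.965191 -0.069001 +0.000308 = +0.896498
|D^2_{0,0}|² = |d^2_{0,0}(β)|² = (+0.896498)² = 0.803708 (the z-rotation phases have unit modulus)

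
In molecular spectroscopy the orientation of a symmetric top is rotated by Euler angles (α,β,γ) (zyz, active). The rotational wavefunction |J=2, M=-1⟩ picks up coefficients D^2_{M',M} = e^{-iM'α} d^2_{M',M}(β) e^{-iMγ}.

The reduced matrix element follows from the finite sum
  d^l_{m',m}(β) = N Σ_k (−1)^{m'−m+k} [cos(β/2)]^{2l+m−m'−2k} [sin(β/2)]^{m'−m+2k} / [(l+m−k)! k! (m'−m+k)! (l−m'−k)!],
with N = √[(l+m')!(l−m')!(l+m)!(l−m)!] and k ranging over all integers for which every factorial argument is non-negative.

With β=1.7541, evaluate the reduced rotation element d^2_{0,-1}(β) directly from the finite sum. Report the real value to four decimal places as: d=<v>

d^2_{0,-1}(β=1.7541) via the finite sum:
Half-angle: c=0.639422, s=0.768856. N=√(2·2·1·6)=4.898979
Admissible k: 0..1 (factorial args all ≥0)
  k=0: (−1)^1·4.8990/(2)·0.6394^3·0.7689^1 = -0.492361
  k=1: (−1)^2·4.8990/(2)·0.6394^1·0.7689^3 = +0.711866
d^2_{0,-1}(1.7541) = -0.492361 +0.711866 = +0.219505

d=0.2195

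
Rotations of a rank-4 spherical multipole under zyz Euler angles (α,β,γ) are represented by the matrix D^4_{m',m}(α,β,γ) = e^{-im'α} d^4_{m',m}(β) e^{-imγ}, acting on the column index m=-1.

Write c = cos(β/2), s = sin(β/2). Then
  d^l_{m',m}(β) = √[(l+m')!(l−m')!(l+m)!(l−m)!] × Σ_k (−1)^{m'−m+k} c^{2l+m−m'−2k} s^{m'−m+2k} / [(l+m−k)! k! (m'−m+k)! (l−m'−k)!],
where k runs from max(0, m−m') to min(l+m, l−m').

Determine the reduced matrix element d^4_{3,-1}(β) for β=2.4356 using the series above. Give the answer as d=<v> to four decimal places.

d=-0.5010

d^4_{3,-1}(β=2.4356) via the finite sum:
Half-angle: c=0.345711, s=0.938341. N=√(5040·1·6·120)=1904.940944
Admissible k: 0..1 (factorial args all ≥0)
  k=0: (−1)^4·1904.9409/(144)·0.3457^4·0.9383^4 = +0.146492
  k=1: (−1)^5·1904.9409/(240)·0.3457^2·0.9383^6 = -0.647531
d^4_{3,-1}(2.4356) = +0.146492 -0.647531 = -0.501039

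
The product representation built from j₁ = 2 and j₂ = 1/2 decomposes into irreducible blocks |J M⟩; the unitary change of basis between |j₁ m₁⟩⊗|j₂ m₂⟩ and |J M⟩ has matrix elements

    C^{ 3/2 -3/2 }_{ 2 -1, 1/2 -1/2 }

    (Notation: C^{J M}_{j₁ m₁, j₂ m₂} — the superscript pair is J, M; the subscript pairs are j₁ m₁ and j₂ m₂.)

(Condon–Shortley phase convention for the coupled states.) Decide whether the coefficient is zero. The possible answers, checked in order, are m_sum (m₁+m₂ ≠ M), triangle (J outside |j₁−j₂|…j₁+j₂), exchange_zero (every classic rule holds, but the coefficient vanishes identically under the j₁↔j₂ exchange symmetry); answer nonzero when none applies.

nonzero

m-sum: m₁+m₂ = -1+(-1/2) = -3/2, M = -3/2  ✓
triangle: |j₁−j₂| = 3/2 ≤ J = 3/2 ≤ j₁+j₂ = 5/2  ✓
exchange: j₁≠j₂ or m₁≠m₂ — the exchange symmetry imposes no constraint here
value check: CG = +√(1/5) = +0.447214 ≠ 0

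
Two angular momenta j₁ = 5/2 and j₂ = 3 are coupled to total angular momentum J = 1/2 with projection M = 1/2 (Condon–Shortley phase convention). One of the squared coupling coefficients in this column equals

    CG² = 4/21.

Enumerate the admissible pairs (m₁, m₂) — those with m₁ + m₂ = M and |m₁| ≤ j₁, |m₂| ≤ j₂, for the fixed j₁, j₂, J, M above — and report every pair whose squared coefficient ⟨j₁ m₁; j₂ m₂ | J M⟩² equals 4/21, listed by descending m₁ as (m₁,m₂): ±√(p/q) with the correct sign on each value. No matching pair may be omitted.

Admissible pairs with m₁+m₂ = M = 1/2: (-5/2,3), (-3/2,2), (-1/2,1), (1/2,0), (3/2,-1), (5/2,-2)
  (m₁,m₂)=(5/2,-2): CG² = 1/21, CG = +√(1/21)
  (m₁,m₂)=(3/2,-1): CG² = 2/21, CG = −√(2/21)
  (m₁,m₂)=(1/2,0): CG² = 1/7, CG = +√(1/7)
  (m₁,m₂)=(-1/2,1): CG² = 4/21, CG = −√(4/21)   ← matches the target
  (m₁,m₂)=(-3/2,2): CG² = 5/21, CG = +√(5/21)
  (m₁,m₂)=(-5/2,3): CG² = 2/7, CG = −√(2/7)
Pairs with CG² = 4/21: (-1/2,1): −√(4/21)

(-1/2,1): −√(4/21)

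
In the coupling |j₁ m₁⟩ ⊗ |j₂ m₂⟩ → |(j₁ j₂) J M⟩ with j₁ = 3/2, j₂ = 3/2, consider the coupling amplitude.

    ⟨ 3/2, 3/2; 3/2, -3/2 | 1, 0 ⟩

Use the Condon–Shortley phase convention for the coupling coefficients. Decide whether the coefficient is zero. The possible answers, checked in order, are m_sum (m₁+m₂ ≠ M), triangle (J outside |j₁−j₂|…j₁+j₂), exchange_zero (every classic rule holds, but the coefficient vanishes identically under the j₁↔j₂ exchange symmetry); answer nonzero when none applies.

m-sum: m₁+m₂ = 3/2+(-3/2) = 0, M = 0  ✓
triangle: |j₁−j₂| = 0 ≤ J = 1 ≤ j₁+j₂ = 3  ✓
exchange: j₁≠j₂ or m₁≠m₂ — the exchange symmetry imposes no constraint here
value check: CG = +√(9/20) = +0.670820 ≠ 0

nonzero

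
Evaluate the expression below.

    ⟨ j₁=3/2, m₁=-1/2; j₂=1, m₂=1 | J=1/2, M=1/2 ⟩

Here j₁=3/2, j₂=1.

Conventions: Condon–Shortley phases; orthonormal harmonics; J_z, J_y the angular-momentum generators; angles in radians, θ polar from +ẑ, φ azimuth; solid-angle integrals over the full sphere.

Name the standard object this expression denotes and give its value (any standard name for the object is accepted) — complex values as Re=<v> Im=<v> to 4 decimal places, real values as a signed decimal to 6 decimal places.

This is a Clebsch–Gordan (vector-coupling) coefficient.
j₁+j₂−J=2  J+j₁−j₂=1  J−j₁+j₂=0  j₁+j₂+J+1=4
(j₁±m₁, j₂±m₂, J±M) = (1,2,2,0,1,0)
P² = 2/3
sum k=2..2:
  [2] +1/2 = 1/2
S = 1/2
C² = P²·S² = 1/6 ; C = +0.408248

Clebsch–Gordan coefficient, +√(1/6) ≈ +0.408248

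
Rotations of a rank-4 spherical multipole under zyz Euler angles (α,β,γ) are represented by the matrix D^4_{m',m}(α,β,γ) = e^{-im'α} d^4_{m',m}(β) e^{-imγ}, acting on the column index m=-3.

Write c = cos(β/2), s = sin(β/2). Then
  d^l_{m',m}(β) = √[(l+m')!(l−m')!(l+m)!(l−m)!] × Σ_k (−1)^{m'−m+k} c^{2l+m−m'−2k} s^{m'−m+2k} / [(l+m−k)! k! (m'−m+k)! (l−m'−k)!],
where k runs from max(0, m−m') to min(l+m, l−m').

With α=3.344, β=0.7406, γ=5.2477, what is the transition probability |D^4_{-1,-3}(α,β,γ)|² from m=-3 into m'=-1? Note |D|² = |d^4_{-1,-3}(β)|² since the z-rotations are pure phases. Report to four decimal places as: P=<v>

P=0.2610

First d^4_{-1,-3}(β=0.7406), then the phase factors e^{-i(-1)α} and e^{-i(-3)γ}:
c=cos(0.740600/2)=0.932219, s=sin(0.740600/2)=0.361895; N=√[6·120·1·5040]=1904.940944
The bounds max(0,m−m')=0 and min(l+m,l−m')=1 give 2 terms
  k=0: (−1)^2·1904.9409/(240)·0.9322^6·0.3619^2 = +0.682249
  k=1: (−1)^3·1904.9409/(144)·0.9322^4·0.3619^4 = -0.171365
d^4_{-1,-3}(0.7406) = +0.682249 -0.171365 = +0.510884
|D^4_{-1,-3}|² = |d^4_{-1,-3}(β)|² = (+0.510884)² = 0.261003 (the z-rotation phases have unit modulus)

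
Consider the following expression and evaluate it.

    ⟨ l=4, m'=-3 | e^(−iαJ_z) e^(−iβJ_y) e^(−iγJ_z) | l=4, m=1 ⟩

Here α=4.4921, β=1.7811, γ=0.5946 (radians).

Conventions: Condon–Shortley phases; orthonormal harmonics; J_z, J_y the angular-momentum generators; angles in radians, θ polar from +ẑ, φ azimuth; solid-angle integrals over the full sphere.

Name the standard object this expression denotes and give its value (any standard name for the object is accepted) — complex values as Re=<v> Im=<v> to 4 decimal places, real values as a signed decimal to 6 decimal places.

Wigner D-matrix element, Re=0.0600 Im=0.0196

This is a Wigner D-matrix element — the rotation-matrix element ⟨l m'| R(α,β,γ) |l m⟩ in the angular-momentum basis.
D^4_{-3,1}(4.4921,1.7811,0.5946) = e^{-i·-3·4.4921}·d^4_{-3,1}(1.7811)·e^{-i·1·0.5946}. Compute d first:
With c≡cos(β/2)=0.628985 and s≡sin(β/2)=0.777418, N=[1·5040·120·6]^{1/2}=1904.940944
The bounds max(0,m−m')=4 and min(l+m,l−m')=5 give 2 terms
  k=4: (−1)^0·1904.9409/(144)·0.6290^4·0.7774^4 = +0.756305
  k=5: (−1)^1·1904.9409/(240)·0.6290^2·0.7774^6 = -0.693230
d^4_{-3,1}(1.7811) = +0.756305 -0.693230 = +0.063075
D = (+0.613801+0.789460i)·(+0.063075)·(+0.828373-0.560177i) = +0.059965+0.019561i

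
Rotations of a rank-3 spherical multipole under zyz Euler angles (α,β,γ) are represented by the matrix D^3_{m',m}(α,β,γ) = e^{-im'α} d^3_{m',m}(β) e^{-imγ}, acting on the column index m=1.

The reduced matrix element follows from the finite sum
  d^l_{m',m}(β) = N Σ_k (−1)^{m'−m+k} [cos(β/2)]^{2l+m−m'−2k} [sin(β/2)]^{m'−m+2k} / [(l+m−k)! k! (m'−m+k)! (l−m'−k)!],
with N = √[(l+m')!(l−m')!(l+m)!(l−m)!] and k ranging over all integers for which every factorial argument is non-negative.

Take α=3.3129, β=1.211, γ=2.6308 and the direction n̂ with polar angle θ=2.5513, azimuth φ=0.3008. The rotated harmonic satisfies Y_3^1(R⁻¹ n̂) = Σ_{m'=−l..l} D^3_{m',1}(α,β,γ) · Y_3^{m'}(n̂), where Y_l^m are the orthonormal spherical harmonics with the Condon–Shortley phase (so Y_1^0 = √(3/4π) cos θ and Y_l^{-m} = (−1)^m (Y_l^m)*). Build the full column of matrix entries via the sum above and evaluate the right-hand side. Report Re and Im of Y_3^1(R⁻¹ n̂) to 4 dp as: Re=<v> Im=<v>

Re=0.3996 Im=0.1634

Need the full column D^3_{m',1} for m'=−3..3 at α=3.3129, β=1.2110, γ=2.6308.
cos(β/2)=0.822218, sin(β/2)=0.569173
d^3_{-3,1}: single k=4 term ⇒ +0.274788;  D = +0.142709+0.234824i
d^3_{-2,1}: k∈[3..4] ⇒ +0.648222 -0.155313 = +0.492909;  D = -0.324048-0.371419i
d^3_{-1,1}: k∈[2..4] ⇒ +0.888357 -0.567599 +0.033999 = +0.354757;  D = +0.275380+0.223647i
d^3_{0,1}: k∈[1..3] ⇒ +0.740916 -1.065137 +0.170137 = -0.154084;  D = +0.134416+0.075327i
d^3_{1,1}: k∈[0..2] ⇒ +0.308973 -1.184475 +0.425699 = -0.449803;  D = -0.424131-0.149785i
d^3_{2,1}: k∈[0..1] ⇒ -0.676361 +0.648222 = -0.028139;  D = +0.027742+0.004710i
d^3_{3,1}: single k=0 term ⇒ +0.573432;  D = +0.573429-0.001794i
Y_3^{m'}(θ=2.5513,φ=0.3008) and Σ D·Y over m':
  (+0.1427+0.2348i)·(+0.0446-0.0565i)  (-0.3240-0.3714i)·(-0.2169+0.1489i)  (+0.2754+0.2236i)·(+0.4211-0.1306i)  (+0.1344+0.0753i)·(-0.1398+0.0000i)  (-0.4241-0.1498i)·(-0.4211-0.1306i)  (+0.0277+0.0047i)·(-0.2169-0.1489i)  (+0.5734-0.0018i)·(-0.0446-0.0565i)
Y_3^1(R⁻¹ n̂) = +0.399618+0.163415i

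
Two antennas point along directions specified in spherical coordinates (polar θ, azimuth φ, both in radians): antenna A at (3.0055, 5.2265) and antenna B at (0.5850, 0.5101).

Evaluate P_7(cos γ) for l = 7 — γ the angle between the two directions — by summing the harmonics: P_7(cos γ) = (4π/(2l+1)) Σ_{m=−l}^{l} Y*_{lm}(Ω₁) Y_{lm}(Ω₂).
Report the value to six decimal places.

0.330750

Summing Y*_{l m}(θ₁,φ₁)·Y_{l m}(θ₂,φ₂) over m ∈ [−7, 7]; prefactor 4π/(2·7+1) = 0.837758:
  term(m=-7) = (-0.000000, 0.000000)   from Y*(Ω₁)=(0.000000, -0.000000), Y(Ω₂)=(-0.007119, 0.003257)
  term(m=-6) = (0.000001, 0.000000)   from Y*(Ω₁)=(-0.000012, 0.000001), Y(Ω₂)=(-0.044079, -0.003578)
  term(m=-5) = (0.000001, -0.000030)   from Y*(Ω₁)=(0.000107, 0.000167), Y(Ω₂)=(-0.125705, -0.084366)
  term(m=-4) = (-0.000826, -0.000013)   from Y*(Ω₁)=(0.001122, -0.002127), Y(Ω₂)=(-0.155385, -0.306198)
  term(m=-3) = (-0.000123, 0.010252)   from Y*(Ω₁)=(-0.020989, 0.000598), Y(Ω₂)=(0.019769, -0.487897)
  term(m=-2) = (0.038797, 0.000311)   from Y*(Ω₁)=(0.066017, 0.109492), Y(Ω₂)=(0.158766, -0.258608)
  term(m=-1) = (-0.000432, 0.107594)   from Y*(Ω₁)=(0.239986, -0.424929), Y(Ω₂)=(-0.192408, 0.107650)
  term(m=+0) = (0.319968, 0.000000)   from Y*(Ω₁)=(-0.826897, -0.000000), Y(Ω₂)=(-0.386951, 0.000000)
  term(m=+1) = (-0.000432, -0.107594)   from Y*(Ω₁)=(-0.239986, -0.424929), Y(Ω₂)=(0.192408, 0.107650)
  term(m=+2) = (0.038797, -0.000311)   from Y*(Ω₁)=(0.066017, -0.109492), Y(Ω₂)=(0.158766, 0.258608)
  term(m=+3) = (-0.000123, -0.010252)   from Y*(Ω₁)=(0.020989, 0.000598), Y(Ω₂)=(-0.019769, -0.487897)
  term(m=+4) = (-0.000826, 0.000013)   from Y*(Ω₁)=(0.001122, 0.002127), Y(Ω₂)=(-0.155385, 0.306198)
  term(m=+5) = (0.000001, 0.000030)   from Y*(Ω₁)=(-0.000107, 0.000167), Y(Ω₂)=(0.125705, -0.084366)
  term(m=+6) = (0.000001, -0.000000)   from Y*(Ω₁)=(-0.000012, -0.000001), Y(Ω₂)=(-0.044079, 0.003578)
  term(m=+7) = (-0.000000, -0.000000)   from Y*(Ω₁)=(-0.000000, -0.000000), Y(Ω₂)=(0.007119, 0.003257)
Accumulated sum (0.394803, -0.000000); after 4π/(2l+1) scaling, (0.330750, -0.000000) ⇒ P_7 = 0.330750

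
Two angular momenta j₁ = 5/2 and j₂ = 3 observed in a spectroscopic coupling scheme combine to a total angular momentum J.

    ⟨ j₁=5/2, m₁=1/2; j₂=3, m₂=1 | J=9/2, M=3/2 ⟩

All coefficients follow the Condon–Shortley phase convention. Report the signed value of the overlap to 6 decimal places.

triangle: 1!×4!×5!/11! = 2880/39916800
(j±m)!: 3!×2!×4!×2!×6!×3! = 2488320
prefactor² = (2J+1)×Δ×N² = 138240/77
  k=0: +1/(0!×1!×2!×4!×2!×1!) = 1/96
  k=1: −1/(1!×0!×1!×3!×3!×2!) = -1/72
Σ = -1/288  ⇒  CG² = 138240/77×(-1/288)² = 5/231
CG = −√(5/231) = -0.147122

-0.147122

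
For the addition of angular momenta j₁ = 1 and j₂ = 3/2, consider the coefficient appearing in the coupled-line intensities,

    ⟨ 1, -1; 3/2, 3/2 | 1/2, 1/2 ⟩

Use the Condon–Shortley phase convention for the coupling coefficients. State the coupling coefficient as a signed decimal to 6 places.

+0.707107

j₁+j₂−J=2  J+j₁−j₂=0  J−j₁+j₂=1  j₁+j₂+J+1=4
(j₁±m₁, j₂±m₂, J±M) = (0,2,3,0,1,0)
P² = 2
sum k=2..2:
  [2] +1/2 = 1/2
S = 1/2
C² = P²·S² = 1/2 ; C = +0.707107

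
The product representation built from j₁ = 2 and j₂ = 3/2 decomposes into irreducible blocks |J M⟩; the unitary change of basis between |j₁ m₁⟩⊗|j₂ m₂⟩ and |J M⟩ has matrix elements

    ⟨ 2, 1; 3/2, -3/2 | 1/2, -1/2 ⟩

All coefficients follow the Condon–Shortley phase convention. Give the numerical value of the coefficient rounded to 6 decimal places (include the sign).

+0.316228  (= +√(1/10))

√[2·3!1!0!/5! · 3!1!0!3!0!1!] = √(18/5)
  +(−1)^0/∏(0,3,1,0,0,0)! = 1/6  (running 1/6)
⟨..|..⟩ = √(18/5)·(1/6) = +0.316228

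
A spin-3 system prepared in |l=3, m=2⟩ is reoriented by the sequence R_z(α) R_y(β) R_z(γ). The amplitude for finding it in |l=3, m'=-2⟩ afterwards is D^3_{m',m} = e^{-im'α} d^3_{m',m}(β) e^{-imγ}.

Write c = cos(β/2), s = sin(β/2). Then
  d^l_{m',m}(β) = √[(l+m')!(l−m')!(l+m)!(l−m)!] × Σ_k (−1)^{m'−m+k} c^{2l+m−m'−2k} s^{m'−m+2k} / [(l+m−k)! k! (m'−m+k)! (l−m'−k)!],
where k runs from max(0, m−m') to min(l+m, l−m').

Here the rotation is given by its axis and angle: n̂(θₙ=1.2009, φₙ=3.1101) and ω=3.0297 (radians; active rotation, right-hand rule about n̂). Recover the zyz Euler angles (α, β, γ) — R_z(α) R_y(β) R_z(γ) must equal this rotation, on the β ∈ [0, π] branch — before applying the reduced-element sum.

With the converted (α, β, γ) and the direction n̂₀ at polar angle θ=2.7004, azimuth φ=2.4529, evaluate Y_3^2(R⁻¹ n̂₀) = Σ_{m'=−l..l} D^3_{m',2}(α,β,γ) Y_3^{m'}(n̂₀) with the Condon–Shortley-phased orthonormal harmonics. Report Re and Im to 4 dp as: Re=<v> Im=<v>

Re=0.0988 Im=-0.1110

Axis–angle → zyz. n̂ = (sinθₙcosφₙ, sinθₙsinφₙ, cosθₙ) = (-0.931903, +0.029358, +0.361519), ω = 3.0297.
R = I cosω + sinω [n̂]ₓ + (1−cosω) n̂n̂ᵀ gives
  R = [+0.737707, -0.094913, -0.668416; -0.014179, -0.992028, +0.125216; -0.674972, -0.082895, -0.733172]
β = atan2(√(R₁₃²+R₂₃²), R₃₃) = 2.393771; α = atan2(R₂₃, R₁₃) mod 2π = 2.956406; γ = atan2(R₃₂, −R₃₁) mod 2π = 6.160984
Need the full column D^3_{m',2} for m'=−3..3 at α=2.9564, β=2.3938, γ=6.1610.
cos(β/2)=0.365259, sin(β/2)=0.930906
d^3_{-3,2}: single k=5 term ⇒ +0.625469;  D = -0.595434+0.191494i
d^3_{-2,2}: k∈[4..5] ⇒ +0.500950 -0.650781 = -0.149831;  D = -0.148644+0.018824i
d^3_{-1,2}: k∈[3..4] ⇒ +0.248628 -0.807476 = -0.558849;  D = +0.557869+0.033073i
d^3_{0,2}: k∈[2..3] ⇒ +0.084484 -0.548763 = -0.464279;  D = -0.450482-0.112344i
d^3_{1,2}: k∈[1..2] ⇒ +0.019139 -0.248628 = -0.229489;  D = +0.208637+0.095581i
d^3_{2,2}: k∈[0..1] ⇒ +0.002375 -0.077123 = -0.074748;  D = -0.061062-0.043113i
d^3_{3,2}: single k=0 term ⇒ -0.014825;  D = +0.010329+0.010634i
Y_3^{m'}(θ=2.7004,φ=2.4529) and Σ D·Y over m':
  (-0.5954+0.1915i)·(+0.0154-0.0286i)  (-0.1486+0.0188i)·(-0.0324-0.1654i)  (+0.5579+0.0331i)·(-0.3291-0.2709i)  (-0.4505-0.1123i)·(-0.3672+0.0000i)  (+0.2086+0.0956i)·(+0.3291-0.2709i)  (-0.0611-0.0431i)·(-0.0324+0.1654i)  (+0.0103+0.0106i)·(-0.0154-0.0286i)
Y_3^2(R⁻¹ n̂) = +0.098820-0.111003i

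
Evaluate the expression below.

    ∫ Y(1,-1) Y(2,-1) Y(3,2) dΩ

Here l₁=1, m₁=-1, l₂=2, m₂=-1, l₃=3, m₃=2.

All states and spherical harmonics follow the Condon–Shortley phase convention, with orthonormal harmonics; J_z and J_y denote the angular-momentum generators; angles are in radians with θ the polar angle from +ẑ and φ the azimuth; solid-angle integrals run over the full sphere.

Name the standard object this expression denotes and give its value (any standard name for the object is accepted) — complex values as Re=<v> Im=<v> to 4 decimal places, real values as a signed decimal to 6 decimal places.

This is a Gaunt coefficient — the integral of a triple product of spherical harmonics over the sphere.
m-sum 0 ✓  L=6 even ✓  1≤3≤3 ✓
Π(2lᵢ+1) = 3×5×7 = 105
triangle coeff Δ(1,2,3) = 1/105
Σ_t [0,0]: t=0:+1/4 = 1/4
(3j)²=3/35 [(1 2 3; 0 0 0)], sign=-1
Σ_t [0,0]: t=0:+1/12 = 1/12
(3j)²=2/21 [(1 2 3; -1 -1 2)], sign=-1
⇒ 4πI² = 6/7
I = (+1)√(6/7/(4π)) = 0.26116903

Gaunt coefficient, +0.261169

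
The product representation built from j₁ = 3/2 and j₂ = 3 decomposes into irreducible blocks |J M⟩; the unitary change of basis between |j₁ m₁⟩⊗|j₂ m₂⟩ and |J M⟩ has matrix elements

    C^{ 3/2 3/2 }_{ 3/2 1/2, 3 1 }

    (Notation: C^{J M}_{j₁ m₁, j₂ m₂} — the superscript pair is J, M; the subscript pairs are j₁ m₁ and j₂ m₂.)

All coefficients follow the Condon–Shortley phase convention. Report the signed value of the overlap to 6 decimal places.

triangle: 3!·0!·3!/7! = 36/5040
(j±m)!: 2!·1!·4!·2!·3!·0! = 576
prefactor² = (2J+1)·Δ·N² = 576/35
  k=1: −1/(1!·2!·0!·3!·0!·0!) = -1/12
Σ = -1/12  ⇒  CG² = 576/35·(-1/12)² = 4/35
CG = −√(4/35) = -0.338062

-0.338062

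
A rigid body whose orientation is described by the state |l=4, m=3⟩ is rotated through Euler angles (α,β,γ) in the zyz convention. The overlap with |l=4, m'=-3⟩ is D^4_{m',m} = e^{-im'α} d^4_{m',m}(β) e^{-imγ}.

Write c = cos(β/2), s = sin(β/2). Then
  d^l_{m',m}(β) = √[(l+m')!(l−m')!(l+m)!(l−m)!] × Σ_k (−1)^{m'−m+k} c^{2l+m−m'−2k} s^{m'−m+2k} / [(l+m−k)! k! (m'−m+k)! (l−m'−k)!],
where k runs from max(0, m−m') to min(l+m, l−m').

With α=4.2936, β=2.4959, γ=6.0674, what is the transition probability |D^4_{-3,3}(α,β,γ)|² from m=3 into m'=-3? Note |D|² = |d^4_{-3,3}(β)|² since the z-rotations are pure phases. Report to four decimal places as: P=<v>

D^4_{-3,3}(4.2936,2.4959,6.0674) = e^{-i·-3·4.2936}·d^4_{-3,3}(2.4959)·e^{-i·3·6.0674}. Compute d first:
c=cos(2.495900/2)=0.317267, s=sin(2.495900/2)=0.948336; N=√[1·5040·5040·1]=5040.000000
The bounds max(0,m−m')=6 and min(l+m,l−m')=7 give 2 terms
  k=6: (−1)^0·5040.0000/(720)·0.3173^2·0.9483^6 = +0.512533
  k=7: (−1)^1·5040.0000/(5040)·0.3173^0·0.9483^8 = -0.654182
d^4_{-3,3}(2.4959) = +0.512533 -0.654182 = -0.141649
|D^4_{-3,3}|² = |d^4_{-3,3}(β)|² = (-0.141649)² = 0.020064 (the z-rotation phases have unit modulus)

P=0.0201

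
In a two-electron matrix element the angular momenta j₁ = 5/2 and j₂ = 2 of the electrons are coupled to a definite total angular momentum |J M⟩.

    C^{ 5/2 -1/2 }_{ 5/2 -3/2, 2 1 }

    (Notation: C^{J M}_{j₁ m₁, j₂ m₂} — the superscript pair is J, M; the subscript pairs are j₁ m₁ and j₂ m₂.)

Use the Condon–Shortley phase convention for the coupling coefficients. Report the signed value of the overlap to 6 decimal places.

+0.414039

√[6·2!3!2!/8! · 1!4!3!1!2!3!] = √(216/35)
  +(−1)^1/∏(1,1,3,2,0,0)! = -1/12  (running -1/12)
  +(−1)^2/∏(2,0,2,1,1,1)! = 1/4  (running 1/6)
⟨..|..⟩ = √(216/35)·(1/6) = +0.414039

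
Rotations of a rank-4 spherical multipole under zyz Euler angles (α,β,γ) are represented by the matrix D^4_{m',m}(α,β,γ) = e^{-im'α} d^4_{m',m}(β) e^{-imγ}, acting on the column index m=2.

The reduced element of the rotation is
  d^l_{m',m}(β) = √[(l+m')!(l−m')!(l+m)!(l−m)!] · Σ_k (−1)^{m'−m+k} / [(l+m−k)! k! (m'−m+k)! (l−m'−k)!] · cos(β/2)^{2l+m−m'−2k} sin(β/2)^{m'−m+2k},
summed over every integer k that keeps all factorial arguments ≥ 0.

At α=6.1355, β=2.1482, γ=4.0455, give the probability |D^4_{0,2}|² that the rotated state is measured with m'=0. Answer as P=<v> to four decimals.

P=0.0908

D^4_{0,2}(6.1355,2.1482,4.0455) = e^{-i·0·6.1355}·d^4_{0,2}(2.1482)·e^{-i·2·4.0455}. Compute d first:
c=cos(2.148200/2)=0.476524, s=sin(2.148200/2)=0.879162; N=√[24·24·720·2]=910.735966
The bounds max(0,m−m')=2 and min(l+m,l−m')=4 give 3 terms
  k=2: (−1)^0·910.7360/(96)·0.4765^6·0.8792^2 = +0.085855
  k=3: (−1)^1·910.7360/(36)·0.4765^4·0.8792^4 = -0.779297
  k=4: (−1)^2·910.7360/(96)·0.4765^2·0.8792^6 = +0.994724
d^4_{0,2}(2.1482) = +0.085855 -0.779297 +0.994724 = +0.301282
|D^4_{0,2}|² = |d^4_{0,2}(β)|² = (+0.301282)² = 0.090771 (the z-rotation phases have unit modulus)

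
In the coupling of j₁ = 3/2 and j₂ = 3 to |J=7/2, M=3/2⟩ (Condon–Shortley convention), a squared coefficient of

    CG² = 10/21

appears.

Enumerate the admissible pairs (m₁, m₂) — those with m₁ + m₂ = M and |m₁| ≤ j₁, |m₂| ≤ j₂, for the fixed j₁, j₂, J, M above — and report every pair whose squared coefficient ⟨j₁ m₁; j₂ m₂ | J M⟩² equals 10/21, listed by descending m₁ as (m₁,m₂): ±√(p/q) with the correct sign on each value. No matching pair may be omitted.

(3/2,0): +√(10/21)

Admissible pairs with m₁+m₂ = M = 3/2: (-3/2,3), (-1/2,2), (1/2,1), (3/2,0)
  (m₁,m₂)=(3/2,0): CG² = 10/21, CG = +√(10/21)   ← matches the target
  (m₁,m₂)=(1/2,1): CG² = 0/1, CG = 0
  (m₁,m₂)=(-1/2,2): CG² = 3/7, CG = −√(3/7)
  (m₁,m₂)=(-3/2,3): CG² = 2/21, CG = −√(2/21)
Pairs with CG² = 10/21: (3/2,0): +√(10/21)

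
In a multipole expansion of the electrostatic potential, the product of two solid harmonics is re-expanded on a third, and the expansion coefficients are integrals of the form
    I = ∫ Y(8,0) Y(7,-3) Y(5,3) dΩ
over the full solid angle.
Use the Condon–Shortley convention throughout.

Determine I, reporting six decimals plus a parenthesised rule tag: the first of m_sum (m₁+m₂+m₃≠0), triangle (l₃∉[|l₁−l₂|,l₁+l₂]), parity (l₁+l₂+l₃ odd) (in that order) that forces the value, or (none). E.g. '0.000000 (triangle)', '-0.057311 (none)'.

0.042520 (none)

Rules hold: Σm=0, L=20 even, 1≤5≤15.
N = 17·15·11 = 2805
Δ = 10!·6!·4!/21! = 1/814773960
Racah Σ t=3..7: t=3:−1/87091200 t=4:+1/4976640 t=5:−1/2073600 t=6:+1/4976640 t=7:−1/87091200 = -1/9676800
⇒ 3j(8 7 5; 0 0 0)² = 360/46189, sgn +1
Racah Σ t=2..4: t=2:+1/232243200 t=3:−1/21772800 t=4:+1/19906560 = 1/116121600
⇒ 3j(8 7 5; 0 -3 3)² = 48/46189, sgn +1
4πI² = N·(3j₀)²·(3jₘ)² = 259200/11408683
I = +1·√(0.0227195/4π) = 0.04252015
No selection rule forces the value: the integral is nonzero (none).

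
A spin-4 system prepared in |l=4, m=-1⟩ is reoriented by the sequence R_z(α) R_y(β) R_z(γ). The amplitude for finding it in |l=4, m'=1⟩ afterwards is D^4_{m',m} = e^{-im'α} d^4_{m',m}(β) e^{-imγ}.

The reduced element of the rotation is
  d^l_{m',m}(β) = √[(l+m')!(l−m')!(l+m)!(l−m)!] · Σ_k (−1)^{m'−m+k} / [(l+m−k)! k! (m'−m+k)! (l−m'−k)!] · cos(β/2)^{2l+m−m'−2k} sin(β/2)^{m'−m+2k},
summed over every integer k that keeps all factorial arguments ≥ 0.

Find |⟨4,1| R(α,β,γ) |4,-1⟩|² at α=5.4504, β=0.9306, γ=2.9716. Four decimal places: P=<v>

P=0.1198

Split into d^4_{1,-1}(β=0.9306) × two z-phases.
With c≡cos(β/2)=0.893687 and s≡sin(β/2)=0.448691, N=[120·6·6·120]^{1/2}=720.000000
k∈{0,1,2,3} keeps every argument non-negative
  k=0: (−1)^2·720.0000/(72)·0.8937^6·0.4487^2 = +1.025669
  k=1: (−1)^3·720.0000/(24)·0.8937^4·0.4487^4 = -0.775626
  k=2: (−1)^4·720.0000/(48)·0.8937^2·0.4487^6 = +0.097757
  k=3: (−1)^5·720.0000/(720)·0.8937^0·0.4487^8 = -0.001643
d^4_{1,-1}(0.9306) = +1.025669 -0.775626 +0.097757 -0.001643 = +0.346157
|D^4_{1,-1}|² = |d^4_{1,-1}(β)|² = (+0.346157)² = 0.119825 (the z-rotation phases have unit modulus)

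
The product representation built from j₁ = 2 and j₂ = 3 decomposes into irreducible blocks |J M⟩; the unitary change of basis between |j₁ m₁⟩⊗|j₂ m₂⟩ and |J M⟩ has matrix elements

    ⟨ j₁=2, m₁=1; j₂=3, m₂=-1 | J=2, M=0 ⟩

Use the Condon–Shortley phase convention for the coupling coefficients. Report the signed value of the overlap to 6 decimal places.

j₁+j₂−J=3  J+j₁−j₂=1  J−j₁+j₂=3  j₁+j₂+J+1=8
(j₁±m₁, j₂±m₂, J±M) = (3,1,2,4,2,2)
P² = 36/7
sum k=0..1:
  [0] +1/12 = 1/12
  [1] −1/4 = -1/4
S = -1/6
C² = P²·S² = 1/7 ; C = -0.377964

−√(1/7) ≈ -0.377964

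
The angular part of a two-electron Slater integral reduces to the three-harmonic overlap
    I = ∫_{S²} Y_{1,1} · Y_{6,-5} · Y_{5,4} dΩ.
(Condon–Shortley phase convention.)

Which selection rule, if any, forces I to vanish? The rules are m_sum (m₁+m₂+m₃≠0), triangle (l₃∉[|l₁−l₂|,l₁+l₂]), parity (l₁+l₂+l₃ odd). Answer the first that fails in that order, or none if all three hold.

none

Σmᵢ = 0  ✓
l₃∈[|l₁−l₂|,l₁+l₂]=[5,7], have l₃=5  ✓
Σlᵢ = 12 ⇒ even  ✓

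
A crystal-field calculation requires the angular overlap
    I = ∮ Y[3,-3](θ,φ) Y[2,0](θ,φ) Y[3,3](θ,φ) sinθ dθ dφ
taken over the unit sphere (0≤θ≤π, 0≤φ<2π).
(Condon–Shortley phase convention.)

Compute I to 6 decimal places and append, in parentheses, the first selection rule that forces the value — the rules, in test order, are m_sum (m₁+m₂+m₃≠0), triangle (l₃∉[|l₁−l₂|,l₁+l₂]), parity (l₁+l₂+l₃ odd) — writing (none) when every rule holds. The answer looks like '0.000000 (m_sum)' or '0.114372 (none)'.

0.210261 (none)

Checks pass: Σm=0; 8 even; l₃=3∈[1,5].
(2·3+1)(2·2+1)(2·3+1) = 245
Δ: 2! 4! 2! / 9! → 1/3780
sum: t=0:+1/24 t=1:−1/4 t=2:+1/24 = -1/6
3j²(3 2 3; 0 0 0) = Δ·Π!·Σ² = 4/105  (sign +1)
sum: t=2:+1/96 = 1/96
3j²(3 2 3; -3 0 3) = Δ·Π!·Σ² = 5/84  (sign +1)
combine: 4πI² = 245·4/105·5/84 = 5/9
take √, sign +1: I = 0.21026104
No selection rule forces the value: the integral is nonzero (none).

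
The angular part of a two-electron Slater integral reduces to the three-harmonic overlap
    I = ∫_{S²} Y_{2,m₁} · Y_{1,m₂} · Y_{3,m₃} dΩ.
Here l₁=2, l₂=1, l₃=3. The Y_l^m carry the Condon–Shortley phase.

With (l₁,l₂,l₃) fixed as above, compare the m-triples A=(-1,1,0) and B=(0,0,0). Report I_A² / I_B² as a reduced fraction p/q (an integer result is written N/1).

Shared (l₁,l₂,l₃)=(2,1,3): N and (l;000)² cancel in I_A²/I_B².
A: Δ = 0!·4!·2!/7! = 1/105; Racah Σ t=0..0: t=0:+1/12 = 1/12; ⇒ 3j(2 1 3; -1 1 0)² = 1/35, sgn -1
B: Δ = 0!·4!·2!/7! = 1/105; Racah Σ t=0..0: t=0:+1/4 = 1/4; ⇒ 3j(2 1 3; 0 0 0)² = 3/35, sgn -1
I_A²/I_B² = (1/35)/(3/35) = 1/3

1/3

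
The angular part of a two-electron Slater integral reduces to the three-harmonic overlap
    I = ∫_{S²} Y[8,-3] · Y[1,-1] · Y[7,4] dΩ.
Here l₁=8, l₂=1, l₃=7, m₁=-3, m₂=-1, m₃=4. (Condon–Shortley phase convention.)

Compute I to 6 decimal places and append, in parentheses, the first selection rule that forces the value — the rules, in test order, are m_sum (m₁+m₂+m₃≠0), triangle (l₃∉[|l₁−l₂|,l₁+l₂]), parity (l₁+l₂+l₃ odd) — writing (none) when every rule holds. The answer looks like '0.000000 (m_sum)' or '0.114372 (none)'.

-0.096758 (none)

Checks pass: Σm=0; 16 even; l₃=7∈[7,9].
(2·8+1)(2·1+1)(2·7+1) = 765
Δ: 2! 14! 0! / 17! → 1/2040
sum: t=1:−1/25401600 = -1/25401600
3j²(8 1 7; 0 0 0) = Δ·Π!·Σ² = 8/255  (sign +1)
sum: t=0:+1/479001600 = 1/479001600
3j²(8 1 7; -3 -1 4) = Δ·Π!·Σ² = 1/204  (sign -1)
combine: 4πI² = 765·8/255·1/204 = 2/17
take √, sign -1: I = -0.09675772
No selection rule forces the value: the integral is nonzero (none).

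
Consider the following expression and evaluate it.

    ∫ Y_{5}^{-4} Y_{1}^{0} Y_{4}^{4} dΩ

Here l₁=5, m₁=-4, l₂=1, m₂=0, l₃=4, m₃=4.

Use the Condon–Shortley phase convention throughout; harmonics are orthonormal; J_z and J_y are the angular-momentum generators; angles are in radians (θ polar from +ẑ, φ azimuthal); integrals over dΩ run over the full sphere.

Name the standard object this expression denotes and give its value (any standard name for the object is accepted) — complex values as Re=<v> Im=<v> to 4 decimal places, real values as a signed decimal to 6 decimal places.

This is a Gaunt coefficient — the integral of a triple product of spherical harmonics over the sphere.
Rules hold: Σm=0, L=10 even, 4≤4≤6.
N = 11·3·9 = 297
Δ = 2!·8!·0!/11! = 1/495
Racah Σ t=1..1: t=1:−1/576 = -1/576
⇒ 3j(5 1 4; 0 0 0)² = 5/99, sgn -1
Racah Σ t=1..1: t=1:−1/40320 = -1/40320
⇒ 3j(5 1 4; -4 0 4)² = 1/55, sgn -1
4πI² = N·(3j₀)²·(3jₘ)² = 3/11
I = +1·√(0.272727/4π) = 0.14731920

Gaunt coefficient, +0.147319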